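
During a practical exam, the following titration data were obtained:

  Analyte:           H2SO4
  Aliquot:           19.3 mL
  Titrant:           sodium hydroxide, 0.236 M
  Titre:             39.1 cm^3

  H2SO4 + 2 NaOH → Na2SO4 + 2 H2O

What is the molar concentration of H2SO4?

n(NaOH) = 0.0391 L × 0.236 mol/L = 9.23 × 10^-3 mol
From the 1:2 mole ratio, n(H2SO4) = 1/2 × 9.23 × 10^-3 = 4.61 × 10^-3 mol
[H2SO4] = 4.61 × 10^-3 mol / 0.0193 L = 0.239 mol/L

0.239 M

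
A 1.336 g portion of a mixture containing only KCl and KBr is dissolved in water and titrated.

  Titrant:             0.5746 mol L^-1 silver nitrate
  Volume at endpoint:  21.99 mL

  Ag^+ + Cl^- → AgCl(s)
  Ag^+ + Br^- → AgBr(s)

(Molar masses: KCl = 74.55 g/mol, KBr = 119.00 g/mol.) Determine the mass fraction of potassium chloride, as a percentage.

n(AgNO3) = 0.02199 × 0.5746 = 0.01264 mol
Let x = n(KCl), y = n(KBr).
Titrant: 1x + 1y = 0.01264;  mass: 74.55x + 119.00y = 1.336
Solving, x = 3.771 × 10^-3 mol, y = 8.864 × 10^-3 mol
mass of KCl = 3.771 × 10^-3 × 74.55 = 0.2811 g
% KCl = 0.2811 / 1.336 × 100 = 21.04 %

21.04 %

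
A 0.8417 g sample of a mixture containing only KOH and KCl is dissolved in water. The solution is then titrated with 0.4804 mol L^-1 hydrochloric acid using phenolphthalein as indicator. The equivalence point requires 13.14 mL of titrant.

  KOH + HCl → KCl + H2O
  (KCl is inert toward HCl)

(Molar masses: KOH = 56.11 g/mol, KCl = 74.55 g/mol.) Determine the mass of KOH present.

n(HCl) = 0.01314 × 0.4804 = 6.312 × 10^-3 mol
Let x = n(KOH), y = n(KCl).
Titrant: 1x = 6.312 × 10^-3;  mass: 56.11x + 74.55y = 0.8417
Solving, x = 6.312 × 10^-3 mol, y = 6.539 × 10^-3 mol
mass of KOH = 6.312 × 10^-3 × 56.11 = 0.3542 g

0.3542 g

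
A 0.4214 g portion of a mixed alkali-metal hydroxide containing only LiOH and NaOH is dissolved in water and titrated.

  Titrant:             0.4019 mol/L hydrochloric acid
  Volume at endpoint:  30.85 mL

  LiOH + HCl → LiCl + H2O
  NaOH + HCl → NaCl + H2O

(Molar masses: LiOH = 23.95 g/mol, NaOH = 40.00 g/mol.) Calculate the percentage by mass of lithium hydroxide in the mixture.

26.40 %

n(HCl) = 0.03085 × 0.4019 = 0.01240 mol
Let x = n(LiOH), y = n(NaOH).
Titrant: 1x + 1y = 0.01240;  mass: 23.95x + 40.00y = 0.4214
Solving, x = 4.645 × 10^-3 mol, y = 7.754 × 10^-3 mol
mass of LiOH = 4.645 × 10^-3 × 23.95 = 0.1112 g
% LiOH = 0.1112 / 0.4214 × 100 = 26.40 %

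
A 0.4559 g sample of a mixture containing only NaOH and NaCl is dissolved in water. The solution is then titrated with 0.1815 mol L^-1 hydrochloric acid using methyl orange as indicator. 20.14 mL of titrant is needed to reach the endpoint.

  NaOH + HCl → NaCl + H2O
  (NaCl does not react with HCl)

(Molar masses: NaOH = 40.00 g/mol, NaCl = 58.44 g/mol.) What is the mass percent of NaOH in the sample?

n(HCl) = 0.02014 × 0.1815 = 3.655 × 10^-3 mol
Let x = n(NaOH), y = n(NaCl).
Titrant: 1x = 3.655 × 10^-3;  mass: 40.00x + 58.44y = 0.4559
Solving, x = 3.655 × 10^-3 mol, y = 5.299 × 10^-3 mol
mass of NaOH = 3.655 × 10^-3 × 40.00 = 0.1462 g
% NaOH = 0.1462 / 0.4559 × 100 = 32.07 %

32.07 %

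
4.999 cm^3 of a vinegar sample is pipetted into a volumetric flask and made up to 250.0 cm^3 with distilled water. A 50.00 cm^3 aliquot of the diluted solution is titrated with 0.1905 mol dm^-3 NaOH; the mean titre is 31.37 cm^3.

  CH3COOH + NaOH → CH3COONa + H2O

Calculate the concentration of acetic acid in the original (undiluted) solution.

n(NaOH) = 0.03137 × 0.1905 = 5.976 × 10^-3 mol
n(CH3COOH) in the aliquot = 5.976 × 10^-3 mol (1:1 ratio)
[CH3COOH]_dilute = 5.976 × 10^-3 / 0.05000 = 0.1195 mol/L
Dilution factor = 250.0 / 4.999 = 50.01
[CH3COOH]_stock = 0.1195 × 50.01 = 5.977 mol/L

5.977 mol/L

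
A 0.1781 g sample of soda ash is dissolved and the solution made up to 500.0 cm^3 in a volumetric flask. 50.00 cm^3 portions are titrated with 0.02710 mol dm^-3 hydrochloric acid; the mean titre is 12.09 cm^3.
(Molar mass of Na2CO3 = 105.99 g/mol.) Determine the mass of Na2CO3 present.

Na2CO3 + 2 HCl → 2 NaCl + H2O + CO2
n(HCl) per titration = 0.01209 × 0.02710 = 3.276 × 10^-4 mol
From the 1:2 ratio, n(Na2CO3) in each aliquot = 1/2 × 3.276 × 10^-4 = 1.638 × 10^-4 mol
n(Na2CO3) in the whole flask = 1.638 × 10^-4 × 500.0/50.00 = 1.638 × 10^-3 mol
mass of Na2CO3 = 1.638 × 10^-3 × 105.99 = 0.1736 g

0.1736 g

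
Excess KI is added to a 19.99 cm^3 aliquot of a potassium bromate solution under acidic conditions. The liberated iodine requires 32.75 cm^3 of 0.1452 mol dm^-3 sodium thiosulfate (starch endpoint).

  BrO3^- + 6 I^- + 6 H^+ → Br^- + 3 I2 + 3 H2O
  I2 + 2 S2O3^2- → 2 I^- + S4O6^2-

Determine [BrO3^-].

n(S2O3^2-) = 0.03275 × 0.1452 = 4.755 × 10^-3 mol
n(I2) = n(S2O3^2-)/2 = 2.378 × 10^-3 mol
From the 1:3 ratio, n(BrO3^-) in the aliquot = 1/3 × 2.378 × 10^-3 = 7.926 × 10^-4 mol
[BrO3^-] = 7.926 × 10^-4 / 0.01999 = 0.03965 mol/L

0.03965 mol/L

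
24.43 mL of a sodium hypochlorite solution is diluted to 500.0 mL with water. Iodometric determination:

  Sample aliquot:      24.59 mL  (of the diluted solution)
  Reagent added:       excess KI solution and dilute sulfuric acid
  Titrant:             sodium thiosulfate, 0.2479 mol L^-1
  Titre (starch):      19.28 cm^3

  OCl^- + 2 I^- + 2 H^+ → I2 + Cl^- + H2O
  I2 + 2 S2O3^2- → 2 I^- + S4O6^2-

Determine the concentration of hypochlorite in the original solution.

n(S2O3^2-) = 0.01928 × 0.2479 = 4.780 × 10^-3 mol
n(I2) = n(S2O3^2-)/2 = 2.390 × 10^-3 mol
n(OCl^-) in the aliquot = 2.390 × 10^-3 mol (1:1 ratio)
[OCl^-]_dilute = 2.390 × 10^-3 / 0.02459 = 0.09718 mol/L
[OCl^-]_original = 0.09718 × 500.0/24.43 = 1.989 mol/L

1.989 mol/L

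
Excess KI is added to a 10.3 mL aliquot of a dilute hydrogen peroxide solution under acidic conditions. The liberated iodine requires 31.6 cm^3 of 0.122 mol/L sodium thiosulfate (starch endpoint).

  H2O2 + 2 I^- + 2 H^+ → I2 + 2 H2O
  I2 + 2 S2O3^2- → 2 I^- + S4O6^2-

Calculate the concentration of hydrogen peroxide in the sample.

n(S2O3^2-) = 0.0316 × 0.122 = 3.86 × 10^-3 mol
n(I2) = n(S2O3^2-)/2 = 1.93 × 10^-3 mol
n(H2O2) in the aliquot = 1.93 × 10^-3 mol (1:1 ratio)
[H2O2] = 1.93 × 10^-3 / 0.0103 = 0.187 mol/L

0.187 mol/L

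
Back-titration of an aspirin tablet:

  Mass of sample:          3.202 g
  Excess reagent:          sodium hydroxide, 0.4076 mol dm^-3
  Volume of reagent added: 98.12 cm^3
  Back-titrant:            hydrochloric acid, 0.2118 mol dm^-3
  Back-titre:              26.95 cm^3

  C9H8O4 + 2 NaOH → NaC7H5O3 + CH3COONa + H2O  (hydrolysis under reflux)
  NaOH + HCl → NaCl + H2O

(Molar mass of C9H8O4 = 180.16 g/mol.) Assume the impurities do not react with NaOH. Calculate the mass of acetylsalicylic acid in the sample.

n(NaOH) added = 0.09812 × 0.4076 = 0.03999 mol
n(HCl) used in back-titration = 0.02695 × 0.2118 = 5.708 × 10^-3 mol
n(NaOH) left over = 5.708 × 10^-3 mol (1:1 ratio)
n(NaOH) consumed by analyte = 0.03999 − 5.708 × 10^-3 = 0.03429 mol
From the 1:2 ratio, n(C9H8O4) = 1/2 × 0.03429 = 0.01714 mol
mass of C9H8O4 = 0.01714 × 180.16 = 3.088 g

3.088 g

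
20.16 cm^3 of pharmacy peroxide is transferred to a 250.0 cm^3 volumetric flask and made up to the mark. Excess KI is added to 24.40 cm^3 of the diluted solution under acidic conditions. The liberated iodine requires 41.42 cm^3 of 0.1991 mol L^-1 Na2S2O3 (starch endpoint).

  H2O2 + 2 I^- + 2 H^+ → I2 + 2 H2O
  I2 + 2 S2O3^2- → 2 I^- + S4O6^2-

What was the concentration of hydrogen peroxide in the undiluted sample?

2.096 mol/L

n(S2O3^2-) = 0.04142 × 0.1991 = 8.247 × 10^-3 mol
n(I2) = n(S2O3^2-)/2 = 4.123 × 10^-3 mol
n(H2O2) in the aliquot = 4.123 × 10^-3 mol (1:1 ratio)
[H2O2]_dilute = 4.123 × 10^-3 / 0.02440 = 0.1690 mol/L
[H2O2]_original = 0.1690 × 250.0/20.16 = 2.096 mol/L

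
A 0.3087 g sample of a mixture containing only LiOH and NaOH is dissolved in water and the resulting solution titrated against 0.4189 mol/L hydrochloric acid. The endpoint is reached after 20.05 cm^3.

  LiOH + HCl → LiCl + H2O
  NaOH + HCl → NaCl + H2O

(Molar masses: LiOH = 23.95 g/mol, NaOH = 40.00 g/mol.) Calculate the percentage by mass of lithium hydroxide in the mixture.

n(HCl) = 0.02005 × 0.4189 = 8.399 × 10^-3 mol
Let x = n(LiOH), y = n(NaOH).
Titrant: 1x + 1y = 8.399 × 10^-3;  mass: 23.95x + 40.00y = 0.3087
Solving, x = 1.698 × 10^-3 mol, y = 6.701 × 10^-3 mol
mass of LiOH = 1.698 × 10^-3 × 23.95 = 0.04067 g
% LiOH = 0.04067 / 0.3087 × 100 = 13.18 %

13.18 %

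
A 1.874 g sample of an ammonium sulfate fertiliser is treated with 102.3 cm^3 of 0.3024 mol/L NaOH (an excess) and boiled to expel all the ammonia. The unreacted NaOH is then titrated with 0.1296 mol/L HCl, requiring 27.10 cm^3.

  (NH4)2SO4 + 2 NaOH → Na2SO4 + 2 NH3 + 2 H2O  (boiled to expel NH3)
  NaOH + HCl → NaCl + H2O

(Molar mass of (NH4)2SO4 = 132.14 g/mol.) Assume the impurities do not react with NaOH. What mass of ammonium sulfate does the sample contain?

n(NaOH) added = 0.1023 × 0.3024 = 0.03094 mol
n(HCl) used in back-titration = 0.02710 × 0.1296 = 3.512 × 10^-3 mol
n(NaOH) left over = 3.512 × 10^-3 mol (1:1 ratio)
n(NaOH) consumed by analyte = 0.03094 − 3.512 × 10^-3 = 0.02742 mol
From the 1:2 ratio, n((NH4)2SO4) = 1/2 × 0.02742 = 0.01371 mol
mass of (NH4)2SO4 = 0.01371 × 132.14 = 1.812 g

1.812 g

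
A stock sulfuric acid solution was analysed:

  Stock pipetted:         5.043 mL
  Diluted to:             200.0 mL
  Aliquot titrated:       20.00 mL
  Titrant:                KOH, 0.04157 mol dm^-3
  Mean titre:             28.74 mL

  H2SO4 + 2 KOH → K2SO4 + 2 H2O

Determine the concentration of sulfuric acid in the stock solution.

n(KOH) = 0.02874 × 0.04157 = 1.195 × 10^-3 mol
From the 1:2 ratio, n(H2SO4) in the aliquot = 1/2 × 1.195 × 10^-3 = 5.974 × 10^-4 mol
[H2SO4]_dilute = 5.974 × 10^-4 / 0.02000 = 0.02987 mol/L
Dilution factor = 200.0 / 5.043 = 39.66
[H2SO4]_stock = 0.02987 × 39.66 = 1.185 mol/L

1.185 mol/L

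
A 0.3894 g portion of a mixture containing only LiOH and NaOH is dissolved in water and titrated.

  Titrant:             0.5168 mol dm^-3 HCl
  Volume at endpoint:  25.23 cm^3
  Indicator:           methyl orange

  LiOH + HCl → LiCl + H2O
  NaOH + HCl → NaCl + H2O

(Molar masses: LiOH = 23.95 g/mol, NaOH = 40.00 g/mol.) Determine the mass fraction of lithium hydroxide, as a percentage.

50.64 %

n(HCl) = 0.02523 × 0.5168 = 0.01304 mol
Let x = n(LiOH), y = n(NaOH).
Titrant: 1x + 1y = 0.01304;  mass: 23.95x + 40.00y = 0.3894
Solving, x = 8.234 × 10^-3 mol, y = 4.805 × 10^-3 mol
mass of LiOH = 8.234 × 10^-3 × 23.95 = 0.1972 g
% LiOH = 0.1972 / 0.3894 × 100 = 50.64 %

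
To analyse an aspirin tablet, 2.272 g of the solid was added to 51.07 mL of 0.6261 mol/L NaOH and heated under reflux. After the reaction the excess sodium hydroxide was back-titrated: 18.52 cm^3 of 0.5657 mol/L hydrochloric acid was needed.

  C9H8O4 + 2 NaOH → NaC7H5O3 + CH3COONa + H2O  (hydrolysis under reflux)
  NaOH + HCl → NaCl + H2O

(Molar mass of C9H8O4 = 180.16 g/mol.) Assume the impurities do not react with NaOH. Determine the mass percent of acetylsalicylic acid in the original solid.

n(NaOH) added = 0.05107 × 0.6261 = 0.03197 mol
n(HCl) used in back-titration = 0.01852 × 0.5657 = 0.01048 mol
n(NaOH) left over = 0.01048 mol (1:1 ratio)
n(NaOH) consumed by analyte = 0.03197 − 0.01048 = 0.02150 mol
From the 1:2 ratio, n(C9H8O4) = 1/2 × 0.02150 = 0.01075 mol
mass of C9H8O4 = 0.01075 × 180.16 = 1.937 g
% C9H8O4 = 1.937 / 2.272 × 100 = 85.24 %

85.24 %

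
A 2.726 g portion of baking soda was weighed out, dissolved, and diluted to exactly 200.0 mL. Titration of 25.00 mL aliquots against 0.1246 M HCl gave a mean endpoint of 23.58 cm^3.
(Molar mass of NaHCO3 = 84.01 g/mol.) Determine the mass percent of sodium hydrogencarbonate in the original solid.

NaHCO3 + HCl → NaCl + H2O + CO2
n(HCl) per titration = 0.02358 × 0.1246 = 2.938 × 10^-3 mol
n(NaHCO3) in each aliquot = 2.938 × 10^-3 mol (1:1 ratio)
n(NaHCO3) in the whole flask = 2.938 × 10^-3 × 200.0/25.00 = 0.02350 mol
mass of NaHCO3 = 0.02350 × 84.01 = 1.975 g
% NaHCO3 = 1.975 / 2.726 × 100 = 72.44 %

72.44 %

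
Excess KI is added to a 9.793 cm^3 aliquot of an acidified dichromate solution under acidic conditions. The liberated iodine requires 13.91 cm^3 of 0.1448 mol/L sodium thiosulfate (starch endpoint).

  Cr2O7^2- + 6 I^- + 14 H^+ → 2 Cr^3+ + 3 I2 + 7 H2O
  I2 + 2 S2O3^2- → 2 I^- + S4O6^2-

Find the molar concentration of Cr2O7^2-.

n(S2O3^2-) = 0.01391 × 0.1448 = 2.014 × 10^-3 mol
n(I2) = n(S2O3^2-)/2 = 1.007 × 10^-3 mol
From the 1:3 ratio, n(Cr2O7^2-) in the aliquot = 1/3 × 1.007 × 10^-3 = 3.357 × 10^-4 mol
[Cr2O7^2-] = 3.357 × 10^-4 / 0.009793 = 0.03428 mol/L

0.03428 mol/L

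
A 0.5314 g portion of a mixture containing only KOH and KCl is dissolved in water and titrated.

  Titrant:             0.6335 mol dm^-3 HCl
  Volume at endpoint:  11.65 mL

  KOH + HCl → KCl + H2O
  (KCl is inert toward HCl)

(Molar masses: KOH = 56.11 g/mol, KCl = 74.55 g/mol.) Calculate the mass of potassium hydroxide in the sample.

n(HCl) = 0.01165 × 0.6335 = 7.380 × 10^-3 mol
Let x = n(KOH), y = n(KCl).
Titrant: 1x = 7.380 × 10^-3;  mass: 56.11x + 74.55y = 0.5314
Solving, x = 7.380 × 10^-3 mol, y = 1.573 × 10^-3 mol
mass of KOH = 7.380 × 10^-3 × 56.11 = 0.4141 g

0.4141 g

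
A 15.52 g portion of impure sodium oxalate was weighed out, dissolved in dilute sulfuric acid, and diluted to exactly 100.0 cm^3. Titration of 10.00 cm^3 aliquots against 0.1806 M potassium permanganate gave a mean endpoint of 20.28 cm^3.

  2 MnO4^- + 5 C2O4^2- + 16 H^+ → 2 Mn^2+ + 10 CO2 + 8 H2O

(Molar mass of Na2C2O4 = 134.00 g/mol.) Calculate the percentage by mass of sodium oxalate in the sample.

79.06 %

n(KMnO4) per titration = 0.02028 × 0.1806 = 3.663 × 10^-3 mol
From the 5:2 ratio, n(Na2C2O4) in each aliquot = 5/2 × 3.663 × 10^-3 = 9.156 × 10^-3 mol
n(Na2C2O4) in the whole flask = 9.156 × 10^-3 × 100.0/10.00 = 0.09156 mol
mass of Na2C2O4 = 0.09156 × 134.00 = 12.27 g
% Na2C2O4 = 12.27 / 15.52 × 100 = 79.06 %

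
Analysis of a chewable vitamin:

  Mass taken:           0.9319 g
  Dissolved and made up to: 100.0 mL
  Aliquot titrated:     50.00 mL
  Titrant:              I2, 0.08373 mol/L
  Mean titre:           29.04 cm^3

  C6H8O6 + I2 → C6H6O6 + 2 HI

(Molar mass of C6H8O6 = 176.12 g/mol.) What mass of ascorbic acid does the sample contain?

n(I2) per titration = 0.02904 × 0.08373 = 2.432 × 10^-3 mol
n(C6H8O6) in each aliquot = 2.432 × 10^-3 mol (1:1 ratio)
n(C6H8O6) in the whole flask = 2.432 × 10^-3 × 100.0/50.00 = 4.863 × 10^-3 mol
mass of C6H8O6 = 4.863 × 10^-3 × 176.12 = 0.8565 g

0.8565 g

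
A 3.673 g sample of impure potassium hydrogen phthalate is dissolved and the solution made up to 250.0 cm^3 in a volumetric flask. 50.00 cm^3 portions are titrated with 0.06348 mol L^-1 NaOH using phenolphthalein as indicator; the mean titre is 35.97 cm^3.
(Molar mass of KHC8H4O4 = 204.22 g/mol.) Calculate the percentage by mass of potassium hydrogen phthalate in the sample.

KHC8H4O4 + NaOH → KNaC8H4O4 + H2O
n(NaOH) per titration = 0.03597 × 0.06348 = 2.283 × 10^-3 mol
n(KHC8H4O4) in each aliquot = 2.283 × 10^-3 mol (1:1 ratio)
n(KHC8H4O4) in the whole flask = 2.283 × 10^-3 × 250.0/50.00 = 0.01142 mol
mass of KHC8H4O4 = 0.01142 × 204.22 = 2.332 g
% KHC8H4O4 = 2.332 / 3.673 × 100 = 63.48 %

63.48 %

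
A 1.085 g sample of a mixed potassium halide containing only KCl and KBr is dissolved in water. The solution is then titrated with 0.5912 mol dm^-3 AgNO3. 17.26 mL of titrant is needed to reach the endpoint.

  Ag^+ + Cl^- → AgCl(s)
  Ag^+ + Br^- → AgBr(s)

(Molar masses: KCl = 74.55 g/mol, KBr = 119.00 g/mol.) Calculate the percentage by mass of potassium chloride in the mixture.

19.99 %

n(AgNO3) = 0.01726 × 0.5912 = 0.01020 mol
Let x = n(KCl), y = n(KBr).
Titrant: 1x + 1y = 0.01020;  mass: 74.55x + 119.00y = 1.085
Solving, x = 2.909 × 10^-3 mol, y = 7.295 × 10^-3 mol
mass of KCl = 2.909 × 10^-3 × 74.55 = 0.2168 g
% KCl = 0.2168 / 1.085 × 100 = 19.99 %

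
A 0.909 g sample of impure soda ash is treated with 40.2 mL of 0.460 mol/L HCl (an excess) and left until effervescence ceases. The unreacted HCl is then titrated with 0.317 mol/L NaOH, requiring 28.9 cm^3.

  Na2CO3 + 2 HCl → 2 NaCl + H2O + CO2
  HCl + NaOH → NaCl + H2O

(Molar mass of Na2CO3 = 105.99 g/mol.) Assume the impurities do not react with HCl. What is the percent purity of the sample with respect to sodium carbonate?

54.4 %

n(HCl) added = 0.0402 × 0.460 = 0.0185 mol
n(NaOH) used in back-titration = 0.0289 × 0.317 = 9.16 × 10^-3 mol
n(HCl) left over = 9.16 × 10^-3 mol (1:1 ratio)
n(HCl) consumed by analyte = 0.0185 − 9.16 × 10^-3 = 9.33 × 10^-3 mol
From the 1:2 ratio, n(Na2CO3) = 1/2 × 9.33 × 10^-3 = 4.67 × 10^-3 mol
mass of Na2CO3 = 4.67 × 10^-3 × 105.99 = 0.494 g
% Na2CO3 = 0.494 / 0.909 × 100 = 54.4 %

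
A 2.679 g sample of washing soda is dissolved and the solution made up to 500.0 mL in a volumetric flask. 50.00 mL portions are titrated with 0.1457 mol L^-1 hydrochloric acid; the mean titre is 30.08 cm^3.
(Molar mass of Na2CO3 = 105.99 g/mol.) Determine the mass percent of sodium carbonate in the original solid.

Na2CO3 + 2 HCl → 2 NaCl + H2O + CO2
n(HCl) per titration = 0.03008 × 0.1457 = 4.383 × 10^-3 mol
From the 1:2 ratio, n(Na2CO3) in each aliquot = 1/2 × 4.383 × 10^-3 = 2.191 × 10^-3 mol
n(Na2CO3) in the whole flask = 2.191 × 10^-3 × 500.0/50.00 = 0.02191 mol
mass of Na2CO3 = 0.02191 × 105.99 = 2.323 g
% Na2CO3 = 2.323 / 2.679 × 100 = 86.70 %

86.70 %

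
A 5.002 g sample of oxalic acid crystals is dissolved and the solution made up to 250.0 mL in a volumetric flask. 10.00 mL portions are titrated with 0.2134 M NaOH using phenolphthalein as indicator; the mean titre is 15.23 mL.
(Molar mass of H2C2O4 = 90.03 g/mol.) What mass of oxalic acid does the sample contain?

H2C2O4 + 2 NaOH → Na2C2O4 + 2 H2O
n(NaOH) per titration = 0.01523 × 0.2134 = 3.250 × 10^-3 mol
From the 1:2 ratio, n(H2C2O4) in each aliquot = 1/2 × 3.250 × 10^-3 = 1.625 × 10^-3 mol
n(H2C2O4) in the whole flask = 1.625 × 10^-3 × 250.0/10.00 = 0.04063 mol
mass of H2C2O4 = 0.04063 × 90.03 = 3.658 g

3.658 g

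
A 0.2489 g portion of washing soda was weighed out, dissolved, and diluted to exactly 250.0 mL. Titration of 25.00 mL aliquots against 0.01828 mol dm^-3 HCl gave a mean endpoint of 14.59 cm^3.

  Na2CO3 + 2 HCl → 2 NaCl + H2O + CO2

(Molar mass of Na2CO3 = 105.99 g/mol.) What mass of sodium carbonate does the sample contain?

n(HCl) per titration = 0.01459 × 0.01828 = 2.667 × 10^-4 mol
From the 1:2 ratio, n(Na2CO3) in each aliquot = 1/2 × 2.667 × 10^-4 = 1.334 × 10^-4 mol
n(Na2CO3) in the whole flask = 1.334 × 10^-4 × 250.0/25.00 = 1.334 × 10^-3 mol
mass of Na2CO3 = 1.334 × 10^-3 × 105.99 = 0.1413 g

0.1413 g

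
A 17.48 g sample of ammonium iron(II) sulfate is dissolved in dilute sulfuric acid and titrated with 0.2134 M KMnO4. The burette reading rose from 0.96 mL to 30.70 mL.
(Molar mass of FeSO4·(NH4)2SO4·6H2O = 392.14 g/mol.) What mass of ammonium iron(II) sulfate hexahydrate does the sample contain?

12.44 g

MnO4^- + 5 Fe^2+ + 8 H^+ → Mn^2+ + 5 Fe^3+ + 4 H2O
n(KMnO4) = 0.02974 L × 0.2134 mol/L = 6.347 × 10^-3 mol
From the 5:1 ratio, n(FeSO4·(NH4)2SO4·6H2O) = 5/1 × 6.347 × 10^-3 = 0.03173 mol
mass of FeSO4·(NH4)2SO4·6H2O = 0.03173 × 392.14 g/mol = 12.44 g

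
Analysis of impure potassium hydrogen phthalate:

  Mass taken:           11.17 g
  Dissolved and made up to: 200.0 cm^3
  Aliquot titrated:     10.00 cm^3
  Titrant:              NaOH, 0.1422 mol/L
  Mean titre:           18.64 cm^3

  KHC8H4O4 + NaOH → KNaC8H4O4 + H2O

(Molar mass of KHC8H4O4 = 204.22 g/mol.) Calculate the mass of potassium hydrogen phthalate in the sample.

10.83 g

n(NaOH) per titration = 0.01864 × 0.1422 = 2.651 × 10^-3 mol
n(KHC8H4O4) in each aliquot = 2.651 × 10^-3 mol (1:1 ratio)
n(KHC8H4O4) in the whole flask = 2.651 × 10^-3 × 200.0/10.00 = 0.05301 mol
mass of KHC8H4O4 = 0.05301 × 204.22 = 10.83 g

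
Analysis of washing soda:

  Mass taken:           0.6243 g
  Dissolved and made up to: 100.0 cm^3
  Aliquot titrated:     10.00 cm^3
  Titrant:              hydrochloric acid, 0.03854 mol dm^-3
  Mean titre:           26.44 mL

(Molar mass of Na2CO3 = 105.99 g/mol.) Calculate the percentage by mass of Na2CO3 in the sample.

86.50 %

Na2CO3 + 2 HCl → 2 NaCl + H2O + CO2
n(HCl) per titration = 0.02644 × 0.03854 = 1.019 × 10^-3 mol
From the 1:2 ratio, n(Na2CO3) in each aliquot = 1/2 × 1.019 × 10^-3 = 5.095 × 10^-4 mol
n(Na2CO3) in the whole flask = 5.095 × 10^-4 × 100.0/10.00 = 5.095 × 10^-3 mol
mass of Na2CO3 = 5.095 × 10^-3 × 105.99 = 0.5400 g
% Na2CO3 = 0.5400 / 0.6243 × 100 = 86.50 %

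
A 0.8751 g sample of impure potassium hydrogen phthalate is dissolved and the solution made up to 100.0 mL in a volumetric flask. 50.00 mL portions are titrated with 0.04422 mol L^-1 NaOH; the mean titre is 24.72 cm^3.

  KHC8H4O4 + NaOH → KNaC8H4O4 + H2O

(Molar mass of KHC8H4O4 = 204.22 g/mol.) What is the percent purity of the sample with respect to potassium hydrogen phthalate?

51.02 %

n(NaOH) per titration = 0.02472 × 0.04422 = 1.093 × 10^-3 mol
n(KHC8H4O4) in each aliquot = 1.093 × 10^-3 mol (1:1 ratio)
n(KHC8H4O4) in the whole flask = 1.093 × 10^-3 × 100.0/50.00 = 2.186 × 10^-3 mol
mass of KHC8H4O4 = 2.186 × 10^-3 × 204.22 = 0.4465 g
% KHC8H4O4 = 0.4465 / 0.8751 × 100 = 51.02 %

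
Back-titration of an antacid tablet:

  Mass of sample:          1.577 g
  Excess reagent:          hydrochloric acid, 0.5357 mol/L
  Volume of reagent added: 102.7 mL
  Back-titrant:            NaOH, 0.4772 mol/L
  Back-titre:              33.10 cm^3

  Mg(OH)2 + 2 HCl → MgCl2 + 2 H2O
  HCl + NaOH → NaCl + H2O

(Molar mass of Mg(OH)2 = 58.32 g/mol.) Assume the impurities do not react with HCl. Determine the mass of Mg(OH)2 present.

n(HCl) added = 0.1027 × 0.5357 = 0.05502 mol
n(NaOH) used in back-titration = 0.03310 × 0.4772 = 0.01580 mol
n(HCl) left over = 0.01580 mol (1:1 ratio)
n(HCl) consumed by analyte = 0.05502 − 0.01580 = 0.03922 mol
From the 1:2 ratio, n(Mg(OH)2) = 1/2 × 0.03922 = 0.01961 mol
mass of Mg(OH)2 = 0.01961 × 58.32 = 1.144 g

1.144 g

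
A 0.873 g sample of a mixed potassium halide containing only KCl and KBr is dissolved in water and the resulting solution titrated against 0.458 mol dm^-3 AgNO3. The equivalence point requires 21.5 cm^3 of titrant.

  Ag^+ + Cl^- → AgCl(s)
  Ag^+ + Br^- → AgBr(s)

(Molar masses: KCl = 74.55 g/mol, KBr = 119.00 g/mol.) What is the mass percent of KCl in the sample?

57.4 %

n(AgNO3) = 0.0215 × 0.458 = 9.85 × 10^-3 mol
Let x = n(KCl), y = n(KBr).
Titrant: 1x + 1y = 9.85 × 10^-3;  mass: 74.55x + 119.00y = 0.873
Solving, x = 6.72 × 10^-3 mol, y = 3.12 × 10^-3 mol
mass of KCl = 6.72 × 10^-3 × 74.55 = 0.501 g
% KCl = 0.501 / 0.873 × 100 = 57.4 %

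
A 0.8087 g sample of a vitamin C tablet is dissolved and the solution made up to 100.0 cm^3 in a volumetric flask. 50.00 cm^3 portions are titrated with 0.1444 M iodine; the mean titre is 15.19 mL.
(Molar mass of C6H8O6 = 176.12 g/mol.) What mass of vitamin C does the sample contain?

C6H8O6 + I2 → C6H6O6 + 2 HI
n(I2) per titration = 0.01519 × 0.1444 = 2.193 × 10^-3 mol
n(C6H8O6) in each aliquot = 2.193 × 10^-3 mol (1:1 ratio)
n(C6H8O6) in the whole flask = 2.193 × 10^-3 × 100.0/50.00 = 4.387 × 10^-3 mol
mass of C6H8O6 = 4.387 × 10^-3 × 176.12 = 0.7726 g

0.7726 g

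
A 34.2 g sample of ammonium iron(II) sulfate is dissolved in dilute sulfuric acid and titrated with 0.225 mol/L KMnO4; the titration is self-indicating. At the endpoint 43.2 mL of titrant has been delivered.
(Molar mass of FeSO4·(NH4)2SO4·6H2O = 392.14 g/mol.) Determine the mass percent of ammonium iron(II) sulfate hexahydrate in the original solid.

MnO4^- + 5 Fe^2+ + 8 H^+ → Mn^2+ + 5 Fe^3+ + 4 H2O
n(KMnO4) = 0.0432 L × 0.225 mol/L = 9.72 × 10^-3 mol
From the 5:1 ratio, n(FeSO4·(NH4)2SO4·6H2O) = 5/1 × 9.72 × 10^-3 = 0.0486 mol
mass of FeSO4·(NH4)2SO4·6H2O = 0.0486 × 392.14 g/mol = 19.1 g
% FeSO4·(NH4)2SO4·6H2O = 19.1 / 34.2 × 100 = 55.7 %

55.7 %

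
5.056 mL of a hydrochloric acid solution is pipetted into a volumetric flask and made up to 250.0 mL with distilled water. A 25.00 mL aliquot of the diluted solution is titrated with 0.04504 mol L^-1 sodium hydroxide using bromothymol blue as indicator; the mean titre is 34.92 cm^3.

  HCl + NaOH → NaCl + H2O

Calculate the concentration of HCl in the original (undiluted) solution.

3.111 mol/L

n(NaOH) = 0.03492 × 0.04504 = 1.573 × 10^-3 mol
n(HCl) in the aliquot = 1.573 × 10^-3 mol (1:1 ratio)
[HCl]_dilute = 1.573 × 10^-3 / 0.02500 = 0.06291 mol/L
Dilution factor = 250.0 / 5.056 = 49.45
[HCl]_stock = 0.06291 × 49.45 = 3.111 mol/L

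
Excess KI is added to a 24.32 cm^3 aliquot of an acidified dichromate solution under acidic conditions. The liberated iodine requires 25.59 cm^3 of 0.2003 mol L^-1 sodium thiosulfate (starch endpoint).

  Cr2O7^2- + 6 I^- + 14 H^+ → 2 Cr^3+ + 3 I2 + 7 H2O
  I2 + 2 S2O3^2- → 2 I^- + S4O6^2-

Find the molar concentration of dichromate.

n(S2O3^2-) = 0.02559 × 0.2003 = 5.126 × 10^-3 mol
n(I2) = n(S2O3^2-)/2 = 2.563 × 10^-3 mol
From the 1:3 ratio, n(Cr2O7^2-) in the aliquot = 1/3 × 2.563 × 10^-3 = 8.543 × 10^-4 mol
[Cr2O7^2-] = 8.543 × 10^-4 / 0.02432 = 0.03513 mol/L

0.03513 mol/L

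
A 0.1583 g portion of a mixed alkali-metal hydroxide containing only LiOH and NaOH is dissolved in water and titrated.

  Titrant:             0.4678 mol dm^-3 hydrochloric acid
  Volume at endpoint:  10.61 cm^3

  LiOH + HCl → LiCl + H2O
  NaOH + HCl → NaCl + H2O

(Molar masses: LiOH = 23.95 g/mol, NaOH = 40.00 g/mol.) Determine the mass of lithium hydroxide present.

n(HCl) = 0.01061 × 0.4678 = 4.963 × 10^-3 mol
Let x = n(LiOH), y = n(NaOH).
Titrant: 1x + 1y = 4.963 × 10^-3;  mass: 23.95x + 40.00y = 0.1583
Solving, x = 2.507 × 10^-3 mol, y = 2.457 × 10^-3 mol
mass of LiOH = 2.507 × 10^-3 × 23.95 = 0.06004 g

0.06004 g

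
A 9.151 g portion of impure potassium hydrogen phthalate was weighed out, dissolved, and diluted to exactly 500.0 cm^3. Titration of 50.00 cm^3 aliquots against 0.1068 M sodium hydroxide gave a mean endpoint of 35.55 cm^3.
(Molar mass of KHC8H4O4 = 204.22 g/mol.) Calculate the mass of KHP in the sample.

7.754 g

KHC8H4O4 + NaOH → KNaC8H4O4 + H2O
n(NaOH) per titration = 0.03555 × 0.1068 = 3.797 × 10^-3 mol
n(KHC8H4O4) in each aliquot = 3.797 × 10^-3 mol (1:1 ratio)
n(KHC8H4O4) in the whole flask = 3.797 × 10^-3 × 500.0/50.00 = 0.03797 mol
mass of KHC8H4O4 = 0.03797 × 204.22 = 7.754 g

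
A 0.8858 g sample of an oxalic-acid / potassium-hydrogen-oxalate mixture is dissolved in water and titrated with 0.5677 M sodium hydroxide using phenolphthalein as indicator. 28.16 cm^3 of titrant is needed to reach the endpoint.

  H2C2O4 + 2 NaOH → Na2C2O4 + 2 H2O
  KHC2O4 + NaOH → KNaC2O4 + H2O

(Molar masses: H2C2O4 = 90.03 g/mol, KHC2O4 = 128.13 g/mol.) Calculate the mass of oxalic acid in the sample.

0.6296 g

n(NaOH) = 0.02816 × 0.5677 = 0.01599 mol
Let x = n(H2C2O4), y = n(KHC2O4).
Titrant: 2x + 1y = 0.01599;  mass: 90.03x + 128.13y = 0.8858
Solving, x = 6.994 × 10^-3 mol, y = 1.999 × 10^-3 mol
mass of H2C2O4 = 6.994 × 10^-3 × 90.03 = 0.6296 g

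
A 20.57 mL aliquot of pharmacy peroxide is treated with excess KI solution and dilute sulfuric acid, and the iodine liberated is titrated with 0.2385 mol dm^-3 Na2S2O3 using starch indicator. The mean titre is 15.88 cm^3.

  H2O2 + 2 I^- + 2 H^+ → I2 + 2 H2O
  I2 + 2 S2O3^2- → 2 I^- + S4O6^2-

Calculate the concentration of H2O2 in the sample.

n(S2O3^2-) = 0.01588 × 0.2385 = 3.787 × 10^-3 mol
n(I2) = n(S2O3^2-)/2 = 1.894 × 10^-3 mol
n(H2O2) in the aliquot = 1.894 × 10^-3 mol (1:1 ratio)
[H2O2] = 1.894 × 10^-3 / 0.02057 = 0.09206 mol/L

0.09206 mol/L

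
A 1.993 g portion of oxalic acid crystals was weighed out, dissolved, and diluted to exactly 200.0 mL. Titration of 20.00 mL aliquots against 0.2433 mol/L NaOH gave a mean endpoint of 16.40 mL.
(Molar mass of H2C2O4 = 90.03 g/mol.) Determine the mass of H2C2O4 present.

H2C2O4 + 2 NaOH → Na2C2O4 + 2 H2O
n(NaOH) per titration = 0.01640 × 0.2433 = 3.990 × 10^-3 mol
From the 1:2 ratio, n(H2C2O4) in each aliquot = 1/2 × 3.990 × 10^-3 = 1.995 × 10^-3 mol
n(H2C2O4) in the whole flask = 1.995 × 10^-3 × 200.0/20.00 = 0.01995 mol
mass of H2C2O4 = 0.01995 × 90.03 = 1.796 g

1.796 g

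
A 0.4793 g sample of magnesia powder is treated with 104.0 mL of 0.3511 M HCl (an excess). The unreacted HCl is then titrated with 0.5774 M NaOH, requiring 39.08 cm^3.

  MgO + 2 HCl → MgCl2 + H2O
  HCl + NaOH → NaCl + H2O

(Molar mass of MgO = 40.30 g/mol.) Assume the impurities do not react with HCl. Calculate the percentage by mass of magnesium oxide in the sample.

58.64 %

n(HCl) added = 0.1040 × 0.3511 = 0.03651 mol
n(NaOH) used in back-titration = 0.03908 × 0.5774 = 0.02256 mol
n(HCl) left over = 0.02256 mol (1:1 ratio)
n(HCl) consumed by analyte = 0.03651 − 0.02256 = 0.01395 mol
From the 1:2 ratio, n(MgO) = 1/2 × 0.01395 = 6.975 × 10^-3 mol
mass of MgO = 6.975 × 10^-3 × 40.30 = 0.2811 g
% MgO = 0.2811 / 0.4793 × 100 = 58.64 %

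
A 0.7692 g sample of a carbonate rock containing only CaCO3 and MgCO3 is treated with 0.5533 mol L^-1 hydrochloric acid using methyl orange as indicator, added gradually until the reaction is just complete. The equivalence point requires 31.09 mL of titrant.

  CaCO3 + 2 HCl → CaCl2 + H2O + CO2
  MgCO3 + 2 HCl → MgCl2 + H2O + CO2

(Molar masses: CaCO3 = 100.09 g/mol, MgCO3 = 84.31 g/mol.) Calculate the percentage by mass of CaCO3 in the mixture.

36.32 %

n(HCl) = 0.03109 × 0.5533 = 0.01720 mol
Let x = n(CaCO3), y = n(MgCO3).
Titrant: 2x + 2y = 0.01720;  mass: 100.09x + 84.31y = 0.7692
Solving, x = 2.791 × 10^-3 mol, y = 5.810 × 10^-3 mol
mass of CaCO3 = 2.791 × 10^-3 × 100.09 = 0.2794 g
% CaCO3 = 0.2794 / 0.7692 × 100 = 36.32 %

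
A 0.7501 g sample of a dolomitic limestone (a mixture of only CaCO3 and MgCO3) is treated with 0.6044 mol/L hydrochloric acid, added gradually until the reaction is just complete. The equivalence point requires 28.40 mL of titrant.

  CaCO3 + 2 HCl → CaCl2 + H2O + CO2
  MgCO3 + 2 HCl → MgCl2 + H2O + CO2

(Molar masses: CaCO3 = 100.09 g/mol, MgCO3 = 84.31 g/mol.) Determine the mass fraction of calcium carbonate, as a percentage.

22.42 %

n(HCl) = 0.02840 × 0.6044 = 0.01716 mol
Let x = n(CaCO3), y = n(MgCO3).
Titrant: 2x + 2y = 0.01716;  mass: 100.09x + 84.31y = 0.7501
Solving, x = 1.680 × 10^-3 mol, y = 6.902 × 10^-3 mol
mass of CaCO3 = 1.680 × 10^-3 × 100.09 = 0.1682 g
% CaCO3 = 0.1682 / 0.7501 × 100 = 22.42 %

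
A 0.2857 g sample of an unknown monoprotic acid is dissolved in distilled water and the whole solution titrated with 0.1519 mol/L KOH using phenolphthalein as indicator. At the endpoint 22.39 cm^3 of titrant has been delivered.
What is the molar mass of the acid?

84.00 g/mol

n(KOH) = 0.02239 L × 0.1519 mol/L = 3.401 × 10^-3 mol
n(HA) = 3.401 × 10^-3 mol (1:1 ratio)
M = m / n = 0.2857 g / 3.401 × 10^-3 mol = 84.00 g/mol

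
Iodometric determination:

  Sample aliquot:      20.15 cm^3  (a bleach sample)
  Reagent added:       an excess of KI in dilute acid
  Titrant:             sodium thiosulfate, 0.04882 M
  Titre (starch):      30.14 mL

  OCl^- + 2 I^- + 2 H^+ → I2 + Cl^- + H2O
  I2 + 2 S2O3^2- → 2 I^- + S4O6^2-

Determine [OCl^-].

0.03651 M

n(S2O3^2-) = 0.03014 × 0.04882 = 1.471 × 10^-3 mol
n(I2) = n(S2O3^2-)/2 = 7.357 × 10^-4 mol
n(OCl^-) in the aliquot = 7.357 × 10^-4 mol (1:1 ratio)
[OCl^-] = 7.357 × 10^-4 / 0.02015 = 0.03651 mol/L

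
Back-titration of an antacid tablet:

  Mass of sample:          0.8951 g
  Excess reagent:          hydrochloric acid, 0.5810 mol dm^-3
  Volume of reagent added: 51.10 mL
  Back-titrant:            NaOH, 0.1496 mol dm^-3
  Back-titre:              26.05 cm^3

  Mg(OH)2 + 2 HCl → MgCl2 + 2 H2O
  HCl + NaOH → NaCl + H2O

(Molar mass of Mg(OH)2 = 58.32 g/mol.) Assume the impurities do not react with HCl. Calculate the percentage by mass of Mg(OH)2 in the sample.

n(HCl) added = 0.05110 × 0.5810 = 0.02969 mol
n(NaOH) used in back-titration = 0.02605 × 0.1496 = 3.897 × 10^-3 mol
n(HCl) left over = 3.897 × 10^-3 mol (1:1 ratio)
n(HCl) consumed by analyte = 0.02969 − 3.897 × 10^-3 = 0.02579 mol
From the 1:2 ratio, n(Mg(OH)2) = 1/2 × 0.02579 = 0.01290 mol
mass of Mg(OH)2 = 0.01290 × 58.32 = 0.7521 g
% Mg(OH)2 = 0.7521 / 0.8951 × 100 = 84.02 %

84.02 %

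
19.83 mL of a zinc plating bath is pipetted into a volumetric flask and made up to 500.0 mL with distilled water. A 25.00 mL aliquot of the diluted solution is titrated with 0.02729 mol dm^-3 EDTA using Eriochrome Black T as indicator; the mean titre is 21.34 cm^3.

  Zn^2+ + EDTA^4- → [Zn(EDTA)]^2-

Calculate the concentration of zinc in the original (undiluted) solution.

0.5874 mol/L

n(EDTA) = 0.02134 × 0.02729 = 5.824 × 10^-4 mol
n(Zn2+) in the aliquot = 5.824 × 10^-4 mol (1:1 ratio)
[Zn2+]_dilute = 5.824 × 10^-4 / 0.02500 = 0.02329 mol/L
Dilution factor = 500.0 / 19.83 = 25.21
[Zn2+]_stock = 0.02329 × 25.21 = 0.5874 mol/L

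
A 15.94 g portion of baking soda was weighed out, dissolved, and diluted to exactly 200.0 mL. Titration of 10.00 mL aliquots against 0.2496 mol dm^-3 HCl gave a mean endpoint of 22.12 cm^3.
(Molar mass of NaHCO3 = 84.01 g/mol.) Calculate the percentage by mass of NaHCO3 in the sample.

58.20 %

NaHCO3 + HCl → NaCl + H2O + CO2
n(HCl) per titration = 0.02212 × 0.2496 = 5.521 × 10^-3 mol
n(NaHCO3) in each aliquot = 5.521 × 10^-3 mol (1:1 ratio)
n(NaHCO3) in the whole flask = 5.521 × 10^-3 × 200.0/10.00 = 0.1104 mol
mass of NaHCO3 = 0.1104 × 84.01 = 9.277 g
% NaHCO3 = 9.277 / 15.94 × 100 = 58.20 %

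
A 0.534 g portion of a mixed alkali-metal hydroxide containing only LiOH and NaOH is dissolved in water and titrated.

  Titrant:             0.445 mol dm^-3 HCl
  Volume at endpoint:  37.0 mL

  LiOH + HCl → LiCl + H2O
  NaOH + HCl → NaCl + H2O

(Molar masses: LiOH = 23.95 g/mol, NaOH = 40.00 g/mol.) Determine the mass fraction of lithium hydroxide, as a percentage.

34.8 %

n(HCl) = 0.0370 × 0.445 = 0.0165 mol
Let x = n(LiOH), y = n(NaOH).
Titrant: 1x + 1y = 0.0165;  mass: 23.95x + 40.00y = 0.534
Solving, x = 7.76 × 10^-3 mol, y = 8.70 × 10^-3 mol
mass of LiOH = 7.76 × 10^-3 × 23.95 = 0.186 g
% LiOH = 0.186 / 0.534 × 100 = 34.8 %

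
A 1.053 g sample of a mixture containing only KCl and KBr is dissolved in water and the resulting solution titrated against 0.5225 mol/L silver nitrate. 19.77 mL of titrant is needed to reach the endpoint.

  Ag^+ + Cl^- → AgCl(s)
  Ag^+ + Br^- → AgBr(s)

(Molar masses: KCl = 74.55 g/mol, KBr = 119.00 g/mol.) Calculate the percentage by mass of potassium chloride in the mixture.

n(AgNO3) = 0.01977 × 0.5225 = 0.01033 mol
Let x = n(KCl), y = n(KBr).
Titrant: 1x + 1y = 0.01033;  mass: 74.55x + 119.00y = 1.053
Solving, x = 3.965 × 10^-3 mol, y = 6.365 × 10^-3 mol
mass of KCl = 3.965 × 10^-3 × 74.55 = 0.2956 g
% KCl = 0.2956 / 1.053 × 100 = 28.07 %

28.07 %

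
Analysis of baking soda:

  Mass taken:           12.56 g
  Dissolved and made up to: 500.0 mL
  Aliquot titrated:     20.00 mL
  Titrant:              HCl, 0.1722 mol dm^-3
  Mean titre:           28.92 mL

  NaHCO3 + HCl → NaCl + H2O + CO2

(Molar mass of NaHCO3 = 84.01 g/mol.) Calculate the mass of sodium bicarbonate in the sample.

n(HCl) per titration = 0.02892 × 0.1722 = 4.980 × 10^-3 mol
n(NaHCO3) in each aliquot = 4.980 × 10^-3 mol (1:1 ratio)
n(NaHCO3) in the whole flask = 4.980 × 10^-3 × 500.0/20.00 = 0.1245 mol
mass of NaHCO3 = 0.1245 × 84.01 = 10.46 g

10.46 g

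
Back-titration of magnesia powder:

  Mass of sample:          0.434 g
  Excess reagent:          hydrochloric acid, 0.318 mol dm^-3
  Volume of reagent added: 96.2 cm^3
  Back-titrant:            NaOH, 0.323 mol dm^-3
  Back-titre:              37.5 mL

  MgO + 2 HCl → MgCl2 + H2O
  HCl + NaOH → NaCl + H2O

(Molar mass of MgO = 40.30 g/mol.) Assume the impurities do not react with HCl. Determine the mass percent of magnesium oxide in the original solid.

85.8 %

n(HCl) added = 0.0962 × 0.318 = 0.0306 mol
n(NaOH) used in back-titration = 0.0375 × 0.323 = 0.0121 mol
n(HCl) left over = 0.0121 mol (1:1 ratio)
n(HCl) consumed by analyte = 0.0306 − 0.0121 = 0.0185 mol
From the 1:2 ratio, n(MgO) = 1/2 × 0.0185 = 9.24 × 10^-3 mol
mass of MgO = 9.24 × 10^-3 × 40.30 = 0.372 g
% MgO = 0.372 / 0.434 × 100 = 85.8 %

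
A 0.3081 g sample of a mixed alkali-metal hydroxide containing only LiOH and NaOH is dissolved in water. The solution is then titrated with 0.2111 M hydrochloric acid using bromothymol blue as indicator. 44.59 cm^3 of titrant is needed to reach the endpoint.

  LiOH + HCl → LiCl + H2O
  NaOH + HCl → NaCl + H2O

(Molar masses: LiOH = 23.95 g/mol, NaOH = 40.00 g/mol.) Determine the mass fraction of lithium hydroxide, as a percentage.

n(HCl) = 0.04459 × 0.2111 = 9.413 × 10^-3 mol
Let x = n(LiOH), y = n(NaOH).
Titrant: 1x + 1y = 9.413 × 10^-3;  mass: 23.95x + 40.00y = 0.3081
Solving, x = 4.263 × 10^-3 mol, y = 5.150 × 10^-3 mol
mass of LiOH = 4.263 × 10^-3 × 23.95 = 0.1021 g
% LiOH = 0.1021 / 0.3081 × 100 = 33.14 %

33.14 %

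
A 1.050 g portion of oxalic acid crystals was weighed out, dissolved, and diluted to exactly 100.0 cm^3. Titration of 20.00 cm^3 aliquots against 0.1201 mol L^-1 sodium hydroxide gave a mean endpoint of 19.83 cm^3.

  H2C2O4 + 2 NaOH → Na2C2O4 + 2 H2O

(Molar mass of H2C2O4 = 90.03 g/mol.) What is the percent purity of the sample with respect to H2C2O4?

n(NaOH) per titration = 0.01983 × 0.1201 = 2.382 × 10^-3 mol
From the 1:2 ratio, n(H2C2O4) in each aliquot = 1/2 × 2.382 × 10^-3 = 1.191 × 10^-3 mol
n(H2C2O4) in the whole flask = 1.191 × 10^-3 × 100.0/20.00 = 5.954 × 10^-3 mol
mass of H2C2O4 = 5.954 × 10^-3 × 90.03 = 0.5360 g
% H2C2O4 = 0.5360 / 1.050 × 100 = 51.05 %

51.05 %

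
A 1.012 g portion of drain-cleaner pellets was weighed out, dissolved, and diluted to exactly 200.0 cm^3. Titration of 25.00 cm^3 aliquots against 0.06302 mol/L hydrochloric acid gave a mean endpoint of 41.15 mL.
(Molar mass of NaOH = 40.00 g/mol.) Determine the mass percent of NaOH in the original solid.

82.00 %

NaOH + HCl → NaCl + H2O
n(HCl) per titration = 0.04115 × 0.06302 = 2.593 × 10^-3 mol
n(NaOH) in each aliquot = 2.593 × 10^-3 mol (1:1 ratio)
n(NaOH) in the whole flask = 2.593 × 10^-3 × 200.0/25.00 = 0.02075 mol
mass of NaOH = 0.02075 × 40.00 = 0.8298 g
% NaOH = 0.8298 / 1.012 × 100 = 82.00 %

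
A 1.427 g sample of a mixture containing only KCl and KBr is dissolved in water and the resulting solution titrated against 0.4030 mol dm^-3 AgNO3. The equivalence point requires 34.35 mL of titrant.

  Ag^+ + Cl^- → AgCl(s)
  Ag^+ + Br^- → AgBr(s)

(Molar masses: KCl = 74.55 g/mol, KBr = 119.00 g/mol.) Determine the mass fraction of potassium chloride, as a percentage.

25.89 %

n(AgNO3) = 0.03435 × 0.4030 = 0.01384 mol
Let x = n(KCl), y = n(KBr).
Titrant: 1x + 1y = 0.01384;  mass: 74.55x + 119.00y = 1.427
Solving, x = 4.957 × 10^-3 mol, y = 8.886 × 10^-3 mol
mass of KCl = 4.957 × 10^-3 × 74.55 = 0.3695 g
% KCl = 0.3695 / 1.427 × 100 = 25.89 %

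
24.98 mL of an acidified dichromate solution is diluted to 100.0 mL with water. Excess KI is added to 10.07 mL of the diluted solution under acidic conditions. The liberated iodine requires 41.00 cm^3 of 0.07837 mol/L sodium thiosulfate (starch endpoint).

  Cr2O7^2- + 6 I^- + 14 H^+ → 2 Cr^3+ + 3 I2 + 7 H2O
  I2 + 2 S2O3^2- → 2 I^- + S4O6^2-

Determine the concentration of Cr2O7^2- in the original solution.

n(S2O3^2-) = 0.04100 × 0.07837 = 3.213 × 10^-3 mol
n(I2) = n(S2O3^2-)/2 = 1.607 × 10^-3 mol
From the 1:3 ratio, n(Cr2O7^2-) in the aliquot = 1/3 × 1.607 × 10^-3 = 5.355 × 10^-4 mol
[Cr2O7^2-]_dilute = 5.355 × 10^-4 / 0.01007 = 0.05318 mol/L
[Cr2O7^2-]_original = 0.05318 × 100.0/24.98 = 0.2129 mol/L

0.2129 mol/L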